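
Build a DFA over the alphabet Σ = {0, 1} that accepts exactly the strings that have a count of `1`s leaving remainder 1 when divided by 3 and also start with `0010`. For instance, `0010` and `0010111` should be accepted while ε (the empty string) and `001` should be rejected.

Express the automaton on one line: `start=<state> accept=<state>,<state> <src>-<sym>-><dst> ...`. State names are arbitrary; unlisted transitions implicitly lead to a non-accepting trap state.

Run two small machines in parallel and take their product. The first has 3 states tracking the count of `1`s modulo 3; the second has 6 states tracking whether the input so far still matches the prefix `0010`. A product state is a pair (one from each), accepting exactly when both do.
A 10-state machine:
        0   1  
>  S0   S1  S2 
   S1   S3  S2 
   S2   S2  S4 
   S3   S5  S6 
   S4   S4  S5 
   S5   S5  S2 
   S6   S7  S4 
 * S7   S7  S8 
   S8   S8  S9 
   S9   S9  S7 
(> = start, * = accepting)

start=S0 accept=S7 S0-0->S1 S0-1->S2 S1-0->S3 S1-1->S2 S2-0->S2 S2-1->S4 S3-0->S5 S3-1->S6 S4-0->S4 S4-1->S5 S5-0->S5 S5-1->S2 S6-0->S7 S6-1->S4 S7-0->S7 S7-1->S8 S8-0->S8 S8-1->S9 S9-0->S9 S9-1->S7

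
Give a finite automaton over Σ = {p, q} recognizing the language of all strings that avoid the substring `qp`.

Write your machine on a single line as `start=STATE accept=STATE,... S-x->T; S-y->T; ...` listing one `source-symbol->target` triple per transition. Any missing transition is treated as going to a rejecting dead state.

start=A; accept=A,B; A-p->A; A-q->B; B-p->C; B-q->B; C-p->C; C-q->C

Track partial matches of the forbidden pattern `qp`. State C is a dead state reached once `qp` has occurred; every other state accepts. A means no part of `qp` is currently matched.
       p  q 
>* A   A  B 
 * B   C  B 
   C   C  C 
(> = start, * = accepting)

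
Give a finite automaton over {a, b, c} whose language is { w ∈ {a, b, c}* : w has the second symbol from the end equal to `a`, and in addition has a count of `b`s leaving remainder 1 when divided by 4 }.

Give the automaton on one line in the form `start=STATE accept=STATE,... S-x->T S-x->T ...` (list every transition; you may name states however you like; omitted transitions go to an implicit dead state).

start=s0 accept=s3,s6 s0-a->s1 s0-b->s2 s0-c->s0 s1-a->s1 s1-b->s3 s1-c->s0 s2-a->s4 s2-b->s5 s2-c->s2 s3-a->s4 s3-b->s5 s3-c->s2 s4-a->s6 s4-b->s5 s4-c->s3 s5-a->s5 s5-b->s7 s5-c->s5 s6-a->s6 s6-b->s5 s6-c->s3 s7-a->s7 s7-b->s0 s7-c->s7

Run two small machines in parallel and take their product. The first has 13 states tracking the last 2 symbols read; the second has 4 states tracking the count of `b`s modulo 4. A product state is a pair (one from each), accepting exactly when both do. Minimizing collapses redundant product states.
8 states suffice.
        a   b   c  
>  s0   s1  s2  s0 
   s1   s1  s3  s0 
   s2   s4  s5  s2 
 * s3   s4  s5  s2 
   s4   s6  s5  s3 
   s5   s5  s7  s5 
 * s6   s6  s5  s3 
   s7   s7  s0  s7 
(> = start, * = accepting)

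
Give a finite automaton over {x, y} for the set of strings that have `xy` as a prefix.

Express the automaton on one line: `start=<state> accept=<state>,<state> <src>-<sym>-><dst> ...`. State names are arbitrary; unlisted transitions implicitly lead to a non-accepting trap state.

start=s0 accept=s2 s0-x->s1 s0-y->s3 s1-x->s3 s1-y->s2 s2-x->s2 s2-y->s2 s3-x->s3 s3-y->s3

Walk along `xy` while the input agrees: from s0 take `x` to s1, and so on. Any deviation drops to the rejecting sink s3. Once s2 is reached the prefix is confirmed and every continuation is accepted.
        x   y  
>  s0   s1  s3 
   s1   s3  s2 
 * s2   s2  s2 
   s3   s3  s3 
(> = start, * = accepting)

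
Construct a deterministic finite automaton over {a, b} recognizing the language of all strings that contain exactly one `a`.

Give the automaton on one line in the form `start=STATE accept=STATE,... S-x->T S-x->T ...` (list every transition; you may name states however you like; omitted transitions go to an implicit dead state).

Only the number of `a`s matters, and only up to 2. Make a chain q0 → q1 → q2 advanced by each `a` (with q2 absorbing); every other symbol self-loops. The accepting set is {q1}.
3 states suffice.
        a   b  
>  q0   q1  q0 
 * q1   q2  q1 
   q2   q2  q2 
(> = start, * = accepting)

start=q0 accept=q1 q0-a->q1 q0-b->q0 q1-a->q2 q1-b->q1 q2-a->q2 q2-b->q2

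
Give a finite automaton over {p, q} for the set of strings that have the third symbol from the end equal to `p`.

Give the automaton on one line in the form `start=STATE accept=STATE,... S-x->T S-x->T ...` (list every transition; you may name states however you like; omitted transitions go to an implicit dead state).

A DFA must remember the last 3 symbols (since which symbol is third-to-last isn't known until the input ends). Use one state per possible window of the last ≤3 symbols; accept from those whose window starts with `p`.
          p    q  
>  s0     s1   s2 
   s1     s3   s4 
   s2     s5   s6 
   s3     s7   s8 
   s4     s9  s10 
   s5    s11  s12 
   s6    s13  s14 
 * s7     s7   s8 
 * s8     s9  s10 
 * s9    s11  s12 
 * s10   s13  s14 
   s11    s7   s8 
   s12    s9  s10 
   s13   s11  s12 
   s14   s13  s14 
(> = start, * = accepting)

start=s0 accept=s7,s8,s9,s10 s0-p->s1 s0-q->s2 s1-p->s3 s1-q->s4 s2-p->s5 s2-q->s6 s3-p->s7 s3-q->s8 s4-p->s9 s4-q->s10 s5-p->s11 s5-q->s12 s6-p->s13 s6-q->s14 s7-p->s7 s7-q->s8 s8-p->s9 s8-q->s10 s9-p->s11 s9-q->s12 s10-p->s13 s10-q->s14 s11-p->s7 s11-q->s8 s12-p->s9 s12-q->s10 s13-p->s11 s13-q->s12 s14-p->s13 s14-q->s14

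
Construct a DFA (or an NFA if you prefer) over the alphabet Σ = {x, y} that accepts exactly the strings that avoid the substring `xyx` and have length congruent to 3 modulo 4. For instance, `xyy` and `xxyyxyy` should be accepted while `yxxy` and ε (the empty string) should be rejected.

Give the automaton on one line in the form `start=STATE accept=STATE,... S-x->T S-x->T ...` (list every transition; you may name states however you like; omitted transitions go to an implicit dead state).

start=q0 accept=q6,q7,q9 q0-x->q1 q0-y->q2 q1-x->q3 q1-y->q4 q2-x->q3 q2-y->q5 q3-x->q6 q3-y->q7 q4-x->q8 q4-y->q9 q5-x->q6 q5-y->q9 q6-x->q10 q6-y->q11 q7-x->q8 q7-y->q0 q8-x->q8 q8-y->q8 q9-x->q10 q9-y->q0 q10-x->q1 q10-y->q12 q11-x->q8 q11-y->q2 q12-x->q8 q12-y->q5

Build one automaton per condition and run them in lockstep. The first has 4 states tracking partial matches of the forbidden pattern `xyx`; the second has 4 states tracking the input length modulo 4. A product state is a pair (one from each), accepting exactly when both do. After merging equivalent states the machine shrinks.
          x    y  
>  q0     q1   q2 
   q1     q3   q4 
   q2     q3   q5 
   q3     q6   q7 
   q4     q8   q9 
   q5     q6   q9 
 * q6    q10  q11 
 * q7     q8   q0 
   q8     q8   q8 
 * q9    q10   q0 
   q10    q1  q12 
   q11    q8   q2 
   q12    q8   q5 
(> = start, * = accepting)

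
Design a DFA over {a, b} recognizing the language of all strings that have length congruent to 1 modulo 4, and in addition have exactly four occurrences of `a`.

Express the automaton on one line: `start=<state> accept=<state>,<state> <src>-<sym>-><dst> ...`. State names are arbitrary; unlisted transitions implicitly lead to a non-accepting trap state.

start=s0 accept=s15 s0-a->s1 s0-b->s2 s1-a->s3 s1-b->s4 s2-a->s4 s2-b->s5 s3-a->s6 s3-b->s7 s4-a->s7 s4-b->s8 s5-a->s8 s5-b->s9 s6-a->s10 s6-b->s11 s7-a->s11 s7-b->s12 s8-a->s12 s8-b->s13 s9-a->s13 s9-b->s0 s10-a->s14 s10-b->s15 s11-a->s15 s11-b->s16 s12-a->s16 s12-b->s17 s13-a->s17 s13-b->s1 s14-a->s14 s14-b->s14 s15-a->s14 s15-b->s18 s16-a->s18 s16-b->s19 s17-a->s19 s17-b->s3 s18-a->s14 s18-b->s20 s19-a->s20 s19-b->s6 s20-a->s14 s20-b->s10

Run two small machines in parallel and take their product. One (4 states) tracks the input length modulo 4; the other (6 states) tracks the count of `a`s, saturating at 5. Each combined state is a pair, one component from each; accept when both components accept. Minimizing collapses redundant product states.
21 states suffice.
          a    b  
>  s0     s1   s2 
   s1     s3   s4 
   s2     s4   s5 
   s3     s6   s7 
   s4     s7   s8 
   s5     s8   s9 
   s6    s10  s11 
   s7    s11  s12 
   s8    s12  s13 
   s9    s13   s0 
   s10   s14  s15 
   s11   s15  s16 
   s12   s16  s17 
   s13   s17   s1 
   s14   s14  s14 
 * s15   s14  s18 
   s16   s18  s19 
   s17   s19   s3 
   s18   s14  s20 
   s19   s20   s6 
   s20   s14  s10 
(> = start, * = accepting)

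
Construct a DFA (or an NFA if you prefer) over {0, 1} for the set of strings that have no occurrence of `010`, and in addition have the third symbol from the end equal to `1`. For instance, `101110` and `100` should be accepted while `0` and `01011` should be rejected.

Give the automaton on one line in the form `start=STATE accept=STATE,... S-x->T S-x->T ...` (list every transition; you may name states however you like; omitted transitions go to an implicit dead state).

Run two small machines in parallel and take their product. One (4 states) tracks partial matches of the forbidden pattern `010`; the other (15 states) tracks the last 3 symbols read. Each combined state is a pair, one component from each; accept when both components accept. Equivalent product states are then merged.
11 states suffice.
          0    1  
>  q0     q1   q2 
   q1     q1   q3 
   q2     q4   q5 
   q3     q6   q5 
   q4     q7   q8 
   q5     q9  q10 
   q6     q6   q6 
 * q7     q1   q3 
 * q8     q6   q5 
 * q9     q7   q8 
 * q10    q9  q10 
(> = start, * = accepting)

start=q0 accept=q7,q8,q9,q10 q0-0->q1 q0-1->q2 q1-0->q1 q1-1->q3 q2-0->q4 q2-1->q5 q3-0->q6 q3-1->q5 q4-0->q7 q4-1->q8 q5-0->q9 q5-1->q10 q6-0->q6 q6-1->q6 q7-0->q1 q7-1->q3 q8-0->q6 q8-1->q5 q9-0->q7 q9-1->q8 q10-0->q9 q10-1->q10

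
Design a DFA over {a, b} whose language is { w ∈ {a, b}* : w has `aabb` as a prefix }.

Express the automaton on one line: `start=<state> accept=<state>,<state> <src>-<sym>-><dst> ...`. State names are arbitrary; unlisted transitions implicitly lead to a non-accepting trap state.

start=q0 accept=q4 q0-a->q1 q0-b->q5 q1-a->q2 q1-b->q5 q2-a->q5 q2-b->q3 q3-a->q5 q3-b->q4 q4-a->q4 q4-b->q4 q5-a->q5 q5-b->q5

Check the first 4 symbols one by one: q0 through q3 record how many have matched `aabb` so far; any wrong symbol goes to the dead state q5. After all 4 match we enter the accepting sink q4.
With 6 states:
        a   b  
>  q0   q1  q5 
   q1   q2  q5 
   q2   q5  q3 
   q3   q5  q4 
 * q4   q4  q4 
   q5   q5  q5 
(> = start, * = accepting)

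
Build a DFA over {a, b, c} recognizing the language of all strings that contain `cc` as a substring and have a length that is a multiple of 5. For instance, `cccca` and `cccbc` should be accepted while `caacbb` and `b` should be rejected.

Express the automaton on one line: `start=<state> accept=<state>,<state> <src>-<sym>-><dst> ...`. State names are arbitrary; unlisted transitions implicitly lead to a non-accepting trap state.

start=S0 accept=S13 S0-a->S1 S0-b->S1 S0-c->S2 S1-a->S3 S1-b->S3 S1-c->S4 S2-a->S3 S2-b->S3 S2-c->S5 S3-a->S6 S3-b->S6 S3-c->S7 S4-a->S6 S4-b->S6 S4-c->S8 S5-a->S8 S5-b->S8 S5-c->S8 S6-a->S9 S6-b->S9 S6-c->S10 S7-a->S9 S7-b->S9 S7-c->S11 S8-a->S11 S8-b->S11 S8-c->S11 S9-a->S0 S9-b->S0 S9-c->S12 S10-a->S0 S10-b->S0 S10-c->S13 S11-a->S13 S11-b->S13 S11-c->S13 S12-a->S1 S12-b->S1 S12-c->S14 S13-a->S14 S13-b->S14 S13-c->S14 S14-a->S5 S14-b->S5 S14-c->S5

Build one automaton per condition and run them in lockstep. The first has 3 states tracking whether and how much of `cc` has been seen; the second has 5 states tracking the input length modulo 5. A product state is a pair (one from each), accepting exactly when both do.
With 15 states:
          a    b    c  
>  S0     S1   S1   S2 
   S1     S3   S3   S4 
   S2     S3   S3   S5 
   S3     S6   S6   S7 
   S4     S6   S6   S8 
   S5     S8   S8   S8 
   S6     S9   S9  S10 
   S7     S9   S9  S11 
   S8    S11  S11  S11 
   S9     S0   S0  S12 
   S10    S0   S0  S13 
   S11   S13  S13  S13 
   S12    S1   S1  S14 
 * S13   S14  S14  S14 
   S14    S5   S5   S5 
(> = start, * = accepting)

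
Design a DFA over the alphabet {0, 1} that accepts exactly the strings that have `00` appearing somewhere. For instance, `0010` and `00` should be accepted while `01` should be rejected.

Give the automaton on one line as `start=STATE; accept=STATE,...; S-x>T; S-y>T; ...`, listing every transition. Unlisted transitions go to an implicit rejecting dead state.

start=q0; accept=q2; q0-0>q1; q0-1>q0; q1-0>q2; q1-1>q0; q2-0>q2; q2-1>q2

States q0..q1 record the length of the longest prefix of `00` that matches the current input suffix. Reaching q2 means `00` has been seen, and we stay there forever. Accept from q2.
        0   1  
>  q0   q1  q0 
   q1   q2  q0 
 * q2   q2  q2 
(> = start, * = accepting)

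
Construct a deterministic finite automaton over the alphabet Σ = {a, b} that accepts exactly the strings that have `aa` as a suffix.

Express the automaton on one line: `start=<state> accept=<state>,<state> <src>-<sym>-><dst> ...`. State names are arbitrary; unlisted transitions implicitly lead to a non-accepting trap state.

start=S0 accept=S2 S0-a->S1 S0-b->S0 S1-a->S2 S1-b->S0 S2-a->S2 S2-b->S0

Let each state record the length of the longest suffix of the input read so far that is also a prefix of `aa`. S1 means the last symbol is `a`; S2 means the last 2 symbols are `aa`. Accept only at S2, where the string currently ends in `aa`.
A 3-state machine:
        a   b  
>  S0   S1  S0 
   S1   S2  S0 
 * S2   S2  S0 
(> = start, * = accepting)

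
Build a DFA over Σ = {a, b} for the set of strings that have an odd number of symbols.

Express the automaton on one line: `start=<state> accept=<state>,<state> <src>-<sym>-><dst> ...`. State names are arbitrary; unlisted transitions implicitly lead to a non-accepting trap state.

start=s0 accept=s1 s0-a->s1 s0-b->s1 s1-a->s0 s1-b->s0

Only the length mod 2 matters, so use a 2-cycle: from any state, every input symbol moves to the next state, wrapping s1 back to s0. Mark s1 accepting.
        a   b  
>  s0   s1  s1 
 * s1   s0  s0 
(> = start, * = accepting)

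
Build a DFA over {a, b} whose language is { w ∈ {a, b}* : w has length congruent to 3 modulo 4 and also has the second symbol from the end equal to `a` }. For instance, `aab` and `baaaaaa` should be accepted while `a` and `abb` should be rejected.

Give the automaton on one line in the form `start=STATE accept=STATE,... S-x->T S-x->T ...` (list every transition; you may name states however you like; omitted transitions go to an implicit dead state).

start=q0 accept=q4 q0-a->q1 q0-b->q1 q1-a->q2 q1-b->q3 q2-a->q4 q2-b->q4 q3-a->q5 q3-b->q5 q4-a->q0 q4-b->q0 q5-a->q0 q5-b->q0

Build one automaton per condition and run them in lockstep. The first has 4 states tracking the input length modulo 4; the second has 7 states tracking the last 2 symbols read. A product state is a pair (one from each), accepting exactly when both do. Minimizing collapses redundant product states.
        a   b  
>  q0   q1  q1 
   q1   q2  q3 
   q2   q4  q4 
   q3   q5  q5 
 * q4   q0  q0 
   q5   q0  q0 
(> = start, * = accepting)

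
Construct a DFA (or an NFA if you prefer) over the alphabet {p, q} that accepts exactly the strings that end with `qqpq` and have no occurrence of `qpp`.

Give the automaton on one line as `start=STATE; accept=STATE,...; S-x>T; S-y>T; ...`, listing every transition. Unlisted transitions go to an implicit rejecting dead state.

Run two small machines in parallel and take their product. One (5 states) tracks how much of the suffix `qqpq` has currently been matched; the other (4 states) tracks partial matches of the forbidden pattern `qpp`. Each combined state is a pair, one component from each; accept when both components accept.
       p  q 
>  A   A  B 
   B   C  D 
   C   E  B 
   D   F  D 
   E   E  G 
   F   E  H 
   G   E  I 
 * H   C  D 
   I   J  I 
   J   E  K 
   K   E  I 
(> = start, * = accepting)

start=A; accept=H; A-p>A; A-q>B; B-p>C; B-q>D; C-p>E; C-q>B; D-p>F; D-q>D; E-p>E; E-q>G; F-p>E; F-q>H; G-p>E; G-q>I; H-p>C; H-q>D; I-p>J; I-q>I; J-p>E; J-q>K; K-p>E; K-q>I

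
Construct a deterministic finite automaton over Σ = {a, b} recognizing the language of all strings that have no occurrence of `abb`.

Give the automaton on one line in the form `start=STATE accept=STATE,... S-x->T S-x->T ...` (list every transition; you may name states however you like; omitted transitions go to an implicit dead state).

start=s0 accept=s0,s1,s2 s0-a->s1 s0-b->s0 s1-a->s1 s1-b->s2 s2-a->s1 s2-b->s3 s3-a->s3 s3-b->s3

Track partial matches of the forbidden pattern `abb`. State s3 is a dead state reached once `abb` has occurred; every other state accepts. s0 means no part of `abb` is currently matched.
4 states suffice.
        a   b  
>* s0   s1  s0 
 * s1   s1  s2 
 * s2   s1  s3 
   s3   s3  s3 
(> = start, * = accepting)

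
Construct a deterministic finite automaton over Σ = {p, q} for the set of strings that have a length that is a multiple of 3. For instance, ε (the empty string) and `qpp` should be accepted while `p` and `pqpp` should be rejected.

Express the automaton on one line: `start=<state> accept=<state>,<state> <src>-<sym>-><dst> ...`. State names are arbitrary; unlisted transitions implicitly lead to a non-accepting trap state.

start=s0 accept=s0 s0-p->s1 s0-q->s1 s1-p->s2 s1-q->s2 s2-p->s0 s2-q->s0

Only the length mod 3 matters, so use a 3-cycle: from any state, every input symbol moves to the next state, wrapping s2 back to s0. Mark s0 accepting.
A 3-state machine:
        p   q  
>* s0   s1  s1 
   s1   s2  s2 
   s2   s0  s0 
(> = start, * = accepting)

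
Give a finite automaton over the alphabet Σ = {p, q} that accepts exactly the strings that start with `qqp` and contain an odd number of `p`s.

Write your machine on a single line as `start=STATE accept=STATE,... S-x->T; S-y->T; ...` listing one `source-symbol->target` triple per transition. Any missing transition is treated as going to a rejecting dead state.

start=S0; accept=S5; S0-p->S1; S0-q->S2; S1-p->S3; S1-q->S1; S2-p->S1; S2-q->S4; S3-p->S1; S3-q->S3; S4-p->S5; S4-q->S3; S5-p->S6; S5-q->S5; S6-p->S5; S6-q->S6

Handle the two conditions separately and then intersect. One (5 states) tracks whether the input so far still matches the prefix `qqp`; the other (2 states) tracks the count of `p`s modulo 2. Each combined state is a pair, one component from each; accept when both components accept.
        p   q  
>  S0   S1  S2 
   S1   S3  S1 
   S2   S1  S4 
   S3   S1  S3 
   S4   S5  S3 
 * S5   S6  S5 
   S6   S5  S6 
(> = start, * = accepting)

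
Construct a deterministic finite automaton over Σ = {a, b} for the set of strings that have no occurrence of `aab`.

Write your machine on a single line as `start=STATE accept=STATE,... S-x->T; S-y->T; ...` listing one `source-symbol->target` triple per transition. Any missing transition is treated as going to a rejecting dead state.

start=s0; accept=s0,s1,s2; s0-a->s1; s0-b->s0; s1-a->s2; s1-b->s0; s2-a->s2; s2-b->s3; s3-a->s3; s3-b->s3

This is the complement of 'contains `aab`'. Use the same substring-matching states — s0 through s3 holding how much of `aab` has just been matched — but flip the accepting set: everything except the trap s3 accepts.
4 states suffice.
        a   b  
>* s0   s1  s0 
 * s1   s2  s0 
 * s2   s2  s3 
   s3   s3  s3 
(> = start, * = accepting)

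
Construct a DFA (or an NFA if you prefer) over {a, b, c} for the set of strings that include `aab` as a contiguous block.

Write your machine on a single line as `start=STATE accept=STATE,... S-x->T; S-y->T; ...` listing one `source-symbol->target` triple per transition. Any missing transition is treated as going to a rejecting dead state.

States S0..S2 record the length of the longest prefix of `aab` that matches the current input suffix. Reaching S3 means `aab` has been seen, and we stay there forever. Accept from S3.
        a   b   c  
>  S0   S1  S0  S0 
   S1   S2  S0  S0 
   S2   S2  S3  S0 
 * S3   S3  S3  S3 
(> = start, * = accepting)

start=S0; accept=S3; S0-a->S1; S0-b->S0; S0-c->S0; S1-a->S2; S1-b->S0; S1-c->S0; S2-a->S2; S2-b->S3; S2-c->S0; S3-a->S3; S3-b->S3; S3-c->S3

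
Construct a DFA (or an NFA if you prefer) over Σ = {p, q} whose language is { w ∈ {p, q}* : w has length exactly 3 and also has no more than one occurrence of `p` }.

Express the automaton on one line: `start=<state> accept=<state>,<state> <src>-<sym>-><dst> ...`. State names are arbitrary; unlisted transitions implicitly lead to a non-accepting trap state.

Handle the two conditions separately and then intersect. One (5 states) tracks the input length, saturating at 4; the other (3 states) tracks the count of `p`s, saturating at 2. Each combined state is a pair, one component from each; accept when both components accept. Minimizing collapses redundant product states.
With 7 states:
        p   q  
>  S0   S1  S2 
   S1   S3  S4 
   S2   S4  S5 
   S3   S3  S3 
   S4   S3  S6 
   S5   S6  S6 
 * S6   S3  S3 
(> = start, * = accepting)

start=S0 accept=S6 S0-p->S1 S0-q->S2 S1-p->S3 S1-q->S4 S2-p->S4 S2-q->S5 S3-p->S3 S3-q->S3 S4-p->S3 S4-q->S6 S5-p->S6 S5-q->S6 S6-p->S3 S6-q->S3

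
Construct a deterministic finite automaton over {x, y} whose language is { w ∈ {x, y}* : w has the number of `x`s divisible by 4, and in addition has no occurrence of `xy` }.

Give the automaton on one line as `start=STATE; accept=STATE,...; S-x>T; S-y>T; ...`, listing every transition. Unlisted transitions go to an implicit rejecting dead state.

start=A; accept=A,F; A-x>B; A-y>A; B-x>C; B-y>D; C-x>E; C-y>D; D-x>D; D-y>D; E-x>F; E-y>D; F-x>B; F-y>D

Build one automaton per condition and run them in lockstep. One (4 states) tracks the count of `x`s modulo 4; the other (3 states) tracks partial matches of the forbidden pattern `xy`. Each combined state is a pair, one component from each; accept when both components accept. Equivalent product states are then merged.
With 6 states:
       x  y 
>* A   B  A 
   B   C  D 
   C   E  D 
   D   D  D 
   E   F  D 
 * F   B  D 
(> = start, * = accepting)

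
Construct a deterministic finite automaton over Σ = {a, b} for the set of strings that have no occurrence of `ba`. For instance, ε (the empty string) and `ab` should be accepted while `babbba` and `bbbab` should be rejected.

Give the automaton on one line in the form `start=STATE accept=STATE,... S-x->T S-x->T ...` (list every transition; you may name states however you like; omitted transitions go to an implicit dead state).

start=S0 accept=S0,S1 S0-a->S0 S0-b->S1 S1-a->S2 S1-b->S1 S2-a->S2 S2-b->S2

This is the complement of 'contains `ba`'. Use the same substring-matching states — S0 through S2 holding how much of `ba` has just been matched — but flip the accepting set: everything except the trap S2 accepts.
3 states suffice.
        a   b  
>* S0   S0  S1 
 * S1   S2  S1 
   S2   S2  S2 
(> = start, * = accepting)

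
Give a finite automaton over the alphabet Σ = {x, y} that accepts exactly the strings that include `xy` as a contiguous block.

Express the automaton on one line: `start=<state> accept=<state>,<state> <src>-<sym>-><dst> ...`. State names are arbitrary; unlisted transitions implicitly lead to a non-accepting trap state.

States q0..q1 record the length of the longest prefix of `xy` that matches the current input suffix. Reaching q2 means `xy` has been seen, and we stay there forever. Accept from q2.
        x   y  
>  q0   q1  q0 
   q1   q1  q2 
 * q2   q2  q2 
(> = start, * = accepting)

start=q0 accept=q2 q0-x->q1 q0-y->q0 q1-x->q1 q1-y->q2 q2-x->q2 q2-y->q2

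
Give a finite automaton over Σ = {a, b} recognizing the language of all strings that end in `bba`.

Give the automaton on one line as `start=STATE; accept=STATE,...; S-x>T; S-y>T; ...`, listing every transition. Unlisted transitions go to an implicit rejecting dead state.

start=q0; accept=q3; q0-a>q0; q0-b>q1; q1-a>q0; q1-b>q2; q2-a>q3; q2-b>q2; q3-a>q0; q3-b>q1

Remember how much of `bba` the current input suffix matches. State q0 means no match yet; q1 means the last symbol is `b`; q2 means the last 2 symbols are `bb`; q3 means the last 3 symbols are `bba`. Only q3 accepts. On a mismatch, fall back to the longest proper suffix that is still a prefix of `bba`.
A 4-state machine:
        a   b  
>  q0   q0  q1 
   q1   q0  q2 
   q2   q3  q2 
 * q3   q0  q1 
(> = start, * = accepting)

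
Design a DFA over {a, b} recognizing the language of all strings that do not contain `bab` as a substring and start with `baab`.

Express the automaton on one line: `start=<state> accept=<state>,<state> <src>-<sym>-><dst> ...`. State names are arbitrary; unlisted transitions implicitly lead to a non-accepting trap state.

Handle the two conditions separately and then intersect. The first has 4 states tracking partial matches of the forbidden pattern `bab`; the second has 6 states tracking whether the input so far still matches the prefix `baab`. A product state is a pair (one from each), accepting exactly when both do. Equivalent product states are then merged.
An 8-state machine:
        a   b  
>  s0   s1  s2 
   s1   s1  s1 
   s2   s3  s1 
   s3   s4  s1 
   s4   s1  s5 
 * s5   s6  s5 
 * s6   s7  s1 
 * s7   s7  s5 
(> = start, * = accepting)

start=s0 accept=s5,s6,s7 s0-a->s1 s0-b->s2 s1-a->s1 s1-b->s1 s2-a->s3 s2-b->s1 s3-a->s4 s3-b->s1 s4-a->s1 s4-b->s5 s5-a->s6 s5-b->s5 s6-a->s7 s6-b->s1 s7-a->s7 s7-b->s5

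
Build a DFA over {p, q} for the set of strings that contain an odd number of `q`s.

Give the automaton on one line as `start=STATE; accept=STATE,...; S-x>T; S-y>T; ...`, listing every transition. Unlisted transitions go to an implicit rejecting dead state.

The only thing that matters is how many `q`s have appeared, reduced mod 2. Use one state per residue: S0 for 0, …, S1 for 1. Reading `q` moves to the next residue; anything else stays put. S1 is accepting.
With 2 states:
        p   q  
>  S0   S0  S1 
 * S1   S1  S0 
(> = start, * = accepting)

start=S0; accept=S1; S0-p>S0; S0-q>S1; S1-p>S1; S1-q>S0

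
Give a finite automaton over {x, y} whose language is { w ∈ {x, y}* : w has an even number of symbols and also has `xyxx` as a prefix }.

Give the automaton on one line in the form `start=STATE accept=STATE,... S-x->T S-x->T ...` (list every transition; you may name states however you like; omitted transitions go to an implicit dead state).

start=A accept=F A-x->B A-y->C B-x->C B-y->D C-x->C C-y->C D-x->E D-y->C E-x->F E-y->C F-x->G F-y->G G-x->F G-y->F

Build one automaton per condition and run them in lockstep. The first has 2 states tracking the input length modulo 2; the second has 6 states tracking whether the input so far still matches the prefix `xyxx`. A product state is a pair (one from each), accepting exactly when both do. Minimizing collapses redundant product states.
       x  y 
>  A   B  C 
   B   C  D 
   C   C  C 
   D   E  C 
   E   F  C 
 * F   G  G 
   G   F  F 
(> = start, * = accepting)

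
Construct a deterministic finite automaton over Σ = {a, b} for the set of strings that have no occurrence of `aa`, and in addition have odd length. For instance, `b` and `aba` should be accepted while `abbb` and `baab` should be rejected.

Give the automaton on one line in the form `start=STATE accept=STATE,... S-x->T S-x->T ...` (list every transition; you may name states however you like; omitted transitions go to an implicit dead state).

Run two small machines in parallel and take their product. One (3 states) tracks partial matches of the forbidden pattern `aa`; the other (2 states) tracks the input length modulo 2. Each combined state is a pair, one component from each; accept when both components accept. Equivalent product states are then merged.
A 5-state machine:
        a   b  
>  q0   q1  q2 
 * q1   q3  q0 
 * q2   q4  q0 
   q3   q3  q3 
   q4   q3  q2 
(> = start, * = accepting)

start=q0 accept=q1,q2 q0-a->q1 q0-b->q2 q1-a->q3 q1-b->q0 q2-a->q4 q2-b->q0 q3-a->q3 q3-b->q3 q4-a->q3 q4-b->q2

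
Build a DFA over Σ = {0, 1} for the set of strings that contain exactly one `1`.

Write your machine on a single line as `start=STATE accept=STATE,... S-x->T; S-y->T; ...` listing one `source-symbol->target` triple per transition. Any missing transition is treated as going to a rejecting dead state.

start=q0; accept=q1; q0-0->q0; q0-1->q1; q1-0->q1; q1-1->q2; q2-0->q2; q2-1->q2

Only the number of `1`s matters, and only up to 2. Make a chain q0 → q1 → q2 advanced by each `1` (with q2 absorbing); every other symbol self-loops. The accepting set is {q1}.
        0   1  
>  q0   q0  q1 
 * q1   q1  q2 
   q2   q2  q2 
(> = start, * = accepting)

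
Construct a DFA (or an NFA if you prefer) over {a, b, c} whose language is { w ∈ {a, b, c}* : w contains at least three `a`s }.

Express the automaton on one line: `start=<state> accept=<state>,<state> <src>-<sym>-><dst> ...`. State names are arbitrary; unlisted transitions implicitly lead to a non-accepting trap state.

Count `a`s, saturating at 4: states S0 through S3 mean 0 through 3 `a`s seen; S4 means more than 3. Each `a` increments (capped at S4); other symbols loop. Accept from {S3, S4}.
        a   b   c  
>  S0   S1  S0  S0 
   S1   S2  S1  S1 
   S2   S3  S2  S2 
 * S3   S4  S3  S3 
 * S4   S4  S4  S4 
(> = start, * = accepting)

start=S0 accept=S3,S4 S0-a->S1 S0-b->S0 S0-c->S0 S1-a->S2 S1-b->S1 S1-c->S1 S2-a->S3 S2-b->S2 S2-c->S2 S3-a->S4 S3-b->S3 S3-c->S3 S4-a->S4 S4-b->S4 S4-c->S4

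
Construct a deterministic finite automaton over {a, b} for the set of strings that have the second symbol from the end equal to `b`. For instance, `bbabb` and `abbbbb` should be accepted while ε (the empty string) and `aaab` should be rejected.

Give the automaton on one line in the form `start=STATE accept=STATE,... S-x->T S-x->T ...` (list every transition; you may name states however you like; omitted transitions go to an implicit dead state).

Because acceptance depends on a position counted from the end, the machine has to buffer the most recent 2 symbols. Make each state the string of the last up-to-2 symbols read; on input `x` shift the window left and append `x`. Accept when the buffered window has length 2 and begins with `b`.
7 states suffice.
        a   b  
>  q0   q1  q2 
   q1   q3  q4 
   q2   q5  q6 
   q3   q3  q4 
   q4   q5  q6 
 * q5   q3  q4 
 * q6   q5  q6 
(> = start, * = accepting)

start=q0 accept=q5,q6 q0-a->q1 q0-b->q2 q1-a->q3 q1-b->q4 q2-a->q5 q2-b->q6 q3-a->q3 q3-b->q4 q4-a->q5 q4-b->q6 q5-a->q3 q5-b->q4 q6-a->q5 q6-b->q6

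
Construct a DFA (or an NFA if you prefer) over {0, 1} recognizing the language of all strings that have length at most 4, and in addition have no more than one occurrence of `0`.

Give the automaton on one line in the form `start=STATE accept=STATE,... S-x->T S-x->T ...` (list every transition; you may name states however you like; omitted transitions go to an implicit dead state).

start=q0 accept=q0,q1,q2,q4,q5,q6,q7,q8 q0-0->q1 q0-1->q2 q1-0->q3 q1-1->q4 q2-0->q4 q2-1->q5 q3-0->q3 q3-1->q3 q4-0->q3 q4-1->q6 q5-0->q6 q5-1->q7 q6-0->q3 q6-1->q8 q7-0->q8 q7-1->q8 q8-0->q3 q8-1->q3

Run two small machines in parallel and take their product. The first has 6 states tracking the input length, saturating at 5; the second has 3 states tracking the count of `0`s, saturating at 2. A product state is a pair (one from each), accepting exactly when both do. After merging equivalent states the machine shrinks.
        0   1  
>* q0   q1  q2 
 * q1   q3  q4 
 * q2   q4  q5 
   q3   q3  q3 
 * q4   q3  q6 
 * q5   q6  q7 
 * q6   q3  q8 
 * q7   q8  q8 
 * q8   q3  q3 
(> = start, * = accepting)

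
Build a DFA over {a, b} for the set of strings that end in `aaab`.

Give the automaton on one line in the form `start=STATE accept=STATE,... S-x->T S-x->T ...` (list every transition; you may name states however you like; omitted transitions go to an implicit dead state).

start=S0 accept=S4 S0-a->S1 S0-b->S0 S1-a->S2 S1-b->S0 S2-a->S3 S2-b->S0 S3-a->S3 S3-b->S4 S4-a->S1 S4-b->S0

Let each state record the length of the longest suffix of the input read so far that is also a prefix of `aaab`. S1 means the last symbol is `a`; S2 means the last 2 symbols are `aa`; S3 means the last 3 symbols are `aaa`; S4 means the last 4 symbols are `aaab`. Accept only at S4, where the string currently ends in `aaab`.
A 5-state machine:
        a   b  
>  S0   S1  S0 
   S1   S2  S0 
   S2   S3  S0 
   S3   S3  S4 
 * S4   S1  S0 
(> = start, * = accepting)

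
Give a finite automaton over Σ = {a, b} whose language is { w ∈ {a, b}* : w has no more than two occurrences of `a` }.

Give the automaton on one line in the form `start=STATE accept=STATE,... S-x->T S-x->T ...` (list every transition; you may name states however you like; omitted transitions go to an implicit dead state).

start=S0 accept=S0,S1,S2 S0-a->S1 S0-b->S0 S1-a->S2 S1-b->S1 S2-a->S3 S2-b->S2 S3-a->S3 S3-b->S3

Count `a`s, saturating at 3: states S0 through S2 mean 0 through 2 `a`s seen; S3 means more than 2. Each `a` increments (capped at S3); other symbols loop. Accept from {S0, S1, S2}.
A 4-state machine:
        a   b  
>* S0   S1  S0 
 * S1   S2  S1 
 * S2   S3  S2 
   S3   S3  S3 
(> = start, * = accepting)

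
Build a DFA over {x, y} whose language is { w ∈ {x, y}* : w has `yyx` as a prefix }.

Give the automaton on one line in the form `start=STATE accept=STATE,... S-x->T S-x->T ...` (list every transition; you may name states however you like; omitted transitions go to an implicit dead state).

Walk along `yyx` while the input agrees: from s0 take `y` to s1, and so on. Any deviation drops to the rejecting sink s4. Once s3 is reached the prefix is confirmed and every continuation is accepted.
A 5-state machine:
        x   y  
>  s0   s4  s1 
   s1   s4  s2 
   s2   s3  s4 
 * s3   s3  s3 
   s4   s4  s4 
(> = start, * = accepting)

start=s0 accept=s3 s0-x->s4 s0-y->s1 s1-x->s4 s1-y->s2 s2-x->s3 s2-y->s4 s3-x->s3 s3-y->s3 s4-x->s4 s4-y->s4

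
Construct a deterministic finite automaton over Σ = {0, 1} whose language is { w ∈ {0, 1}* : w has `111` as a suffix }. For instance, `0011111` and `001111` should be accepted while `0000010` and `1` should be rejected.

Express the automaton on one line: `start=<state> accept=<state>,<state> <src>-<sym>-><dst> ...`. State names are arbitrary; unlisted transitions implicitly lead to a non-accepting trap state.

Remember how much of `111` the current input suffix matches. State q0 means no match yet; q1 means the last symbol is `1`; q2 means the last 2 symbols are `11`; q3 means the last 3 symbols are `111`. Only q3 accepts. On a mismatch, fall back to the longest proper suffix that is still a prefix of `111`.
4 states suffice.
        0   1  
>  q0   q0  q1 
   q1   q0  q2 
   q2   q0  q3 
 * q3   q0  q3 
(> = start, * = accepting)

start=q0 accept=q3 q0-0->q0 q0-1->q1 q1-0->q0 q1-1->q2 q2-0->q0 q2-1->q3 q3-0->q0 q3-1->q3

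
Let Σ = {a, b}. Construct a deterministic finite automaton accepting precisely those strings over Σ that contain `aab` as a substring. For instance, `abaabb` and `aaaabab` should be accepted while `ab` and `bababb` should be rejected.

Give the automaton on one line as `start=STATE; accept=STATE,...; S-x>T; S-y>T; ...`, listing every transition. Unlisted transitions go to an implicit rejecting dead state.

Track how much of `aab` has been matched so far: state q0 is no progress, q3 is the absorbing accept state reached once `aab` has occurred. Intermediate states record partial matches; on a mismatch, fall back to the longest reusable overlap.
        a   b  
>  q0   q1  q0 
   q1   q2  q0 
   q2   q2  q3 
 * q3   q3  q3 
(> = start, * = accepting)

start=q0; accept=q3; q0-a>q1; q0-b>q0; q1-a>q2; q1-b>q0; q2-a>q2; q2-b>q3; q3-a>q3; q3-b>q3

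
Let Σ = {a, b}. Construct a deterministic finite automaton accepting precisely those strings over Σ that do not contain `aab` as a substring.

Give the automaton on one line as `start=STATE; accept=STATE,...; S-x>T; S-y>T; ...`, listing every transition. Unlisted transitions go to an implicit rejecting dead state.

This is the complement of 'contains `aab`'. Use the same substring-matching states — s0 through s3 holding how much of `aab` has just been matched — but flip the accepting set: everything except the trap s3 accepts.
4 states suffice.
        a   b  
>* s0   s1  s0 
 * s1   s2  s0 
 * s2   s2  s3 
   s3   s3  s3 
(> = start, * = accepting)

start=s0; accept=s0,s1,s2; s0-a>s1; s0-b>s0; s1-a>s2; s1-b>s0; s2-a>s2; s2-b>s3; s3-a>s3; s3-b>s3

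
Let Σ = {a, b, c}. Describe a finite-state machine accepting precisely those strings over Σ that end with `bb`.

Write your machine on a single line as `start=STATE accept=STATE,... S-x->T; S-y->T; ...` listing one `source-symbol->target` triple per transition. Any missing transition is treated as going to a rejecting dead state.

start=q0; accept=q2; q0-a->q0; q0-b->q1; q0-c->q0; q1-a->q0; q1-b->q2; q1-c->q0; q2-a->q0; q2-b->q2; q2-c->q0

Let each state record the length of the longest suffix of the input read so far that is also a prefix of `bb`. q1 means the last symbol is `b`; q2 means the last 2 symbols are `bb`. Accept only at q2, where the string currently ends in `bb`.
With 3 states:
        a   b   c  
>  q0   q0  q1  q0 
   q1   q0  q2  q0 
 * q2   q0  q2  q0 
(> = start, * = accepting)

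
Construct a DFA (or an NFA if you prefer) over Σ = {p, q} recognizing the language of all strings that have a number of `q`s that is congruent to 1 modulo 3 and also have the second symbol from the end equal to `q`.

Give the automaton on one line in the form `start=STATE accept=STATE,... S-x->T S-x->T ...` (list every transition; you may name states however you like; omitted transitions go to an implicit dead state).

start=A accept=C,G A-p->A A-q->B B-p->C B-q->D C-p->E C-q->D D-p->D D-q->F E-p->E E-q->D F-p->A F-q->G G-p->C G-q->D

Handle the two conditions separately and then intersect. One (3 states) tracks the count of `q`s modulo 3; the other (7 states) tracks the last 2 symbols read. Each combined state is a pair, one component from each; accept when both components accept. Minimizing collapses redundant product states.
7 states suffice.
       p  q 
>  A   A  B 
   B   C  D 
 * C   E  D 
   D   D  F 
   E   E  D 
   F   A  G 
 * G   C  D 
(> = start, * = accepting)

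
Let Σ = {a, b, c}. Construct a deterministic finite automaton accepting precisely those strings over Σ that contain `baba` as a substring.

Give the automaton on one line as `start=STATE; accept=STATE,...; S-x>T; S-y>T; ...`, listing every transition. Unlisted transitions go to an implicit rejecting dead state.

start=s0; accept=s4; s0-a>s0; s0-b>s1; s0-c>s0; s1-a>s2; s1-b>s1; s1-c>s0; s2-a>s0; s2-b>s3; s2-c>s0; s3-a>s4; s3-b>s1; s3-c>s0; s4-a>s4; s4-b>s4; s4-c>s4

States s0..s3 record the length of the longest prefix of `baba` that matches the current input suffix. Reaching s4 means `baba` has been seen, and we stay there forever. Accept from s4.
        a   b   c  
>  s0   s0  s1  s0 
   s1   s2  s1  s0 
   s2   s0  s3  s0 
   s3   s4  s1  s0 
 * s4   s4  s4  s4 
(> = start, * = accepting)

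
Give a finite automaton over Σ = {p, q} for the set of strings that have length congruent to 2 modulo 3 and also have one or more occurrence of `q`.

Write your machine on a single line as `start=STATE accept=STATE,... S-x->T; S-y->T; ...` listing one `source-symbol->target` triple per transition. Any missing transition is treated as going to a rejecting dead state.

start=s0; accept=s4; s0-p->s1; s0-q->s2; s1-p->s3; s1-q->s4; s2-p->s4; s2-q->s4; s3-p->s0; s3-q->s5; s4-p->s5; s4-q->s5; s5-p->s2; s5-q->s2

Run two small machines in parallel and take their product. One (3 states) tracks the input length modulo 3; the other (3 states) tracks the count of `q`s, saturating at 2. Each combined state is a pair, one component from each; accept when both components accept. Minimizing collapses redundant product states.
6 states suffice.
        p   q  
>  s0   s1  s2 
   s1   s3  s4 
   s2   s4  s4 
   s3   s0  s5 
 * s4   s5  s5 
   s5   s2  s2 
(> = start, * = accepting)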